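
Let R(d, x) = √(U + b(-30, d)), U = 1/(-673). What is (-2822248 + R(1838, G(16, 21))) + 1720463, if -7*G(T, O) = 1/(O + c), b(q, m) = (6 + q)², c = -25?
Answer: -1101785 + √260886431/673 ≈ -1.1018e+6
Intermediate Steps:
U = -1/673 ≈ -0.0014859
G(T, O) = -1/(7*(-25 + O)) (G(T, O) = -1/(7*(O - 25)) = -1/(7*(-25 + O)))
R(d, x) = √260886431/673 (R(d, x) = √(-1/673 + (6 - 30)²) = √(-1/673 + (-24)²) = √(-1/673 + 576) = √(387647/673) = √260886431/673)
(-2822248 + R(1838, G(16, 21))) + 1720463 = (-2822248 + √260886431/673) + 1720463 = -1101785 + √260886431/673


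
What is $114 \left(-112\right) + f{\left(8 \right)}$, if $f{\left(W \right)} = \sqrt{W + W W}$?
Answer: $-12768 + 6 \sqrt{2} \approx -12760.0$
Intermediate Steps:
$f{\left(W \right)} = \sqrt{W + W^{2}}$
$114 \left(-112\right) + f{\left(8 \right)} = 114 \left(-112\right) + \sqrt{8 \left(1 + 8\right)} = -12768 + \sqrt{8 \cdot 9} = -12768 + \sqrt{72} = -12768 + 6 \sqrt{2}$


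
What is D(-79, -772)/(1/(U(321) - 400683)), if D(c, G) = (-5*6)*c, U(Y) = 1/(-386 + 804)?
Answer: -198470309205/209 ≈ -9.4962e+8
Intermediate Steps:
U(Y) = 1/418
D(c, G) = -30*c
D(-79, -772)/(1/(U(321) - 400683)) = (-30*(-79))/(1/(1/418 - 400683)) = 2370/(1/(-167485493/418)) = 2370/(-418/167485493) = 2370*(-167485493/418) = -198470309205/209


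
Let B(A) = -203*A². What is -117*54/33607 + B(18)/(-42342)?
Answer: 323813808/237164599 ≈ 1.3654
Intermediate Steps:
-117*54/33607 + B(18)/(-42342) = -117*54/33607 - 203*18²/(-42342) = -6318*1/33607 - 203*324*(-1/42342) = -6318/33607 - 65772*(-1/42342) = -6318/33607 + 10962/7057 = 323813808/237164599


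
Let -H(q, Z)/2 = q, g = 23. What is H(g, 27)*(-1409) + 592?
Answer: 65406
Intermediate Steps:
H(q, Z) = -2*q
H(g, 27)*(-1409) + 592 = -2*23*(-1409) + 592 = -46*(-1409) + 592 = 64814 + 592 = 65406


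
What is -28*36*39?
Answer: -39312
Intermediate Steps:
-28*36*39 = -1008*39 = -39312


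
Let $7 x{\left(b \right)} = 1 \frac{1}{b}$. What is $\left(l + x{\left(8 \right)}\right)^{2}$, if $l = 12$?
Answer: $\frac{452929}{3136} \approx 144.43$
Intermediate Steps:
$x{\left(b \right)} = \frac{1}{7 b}$ ($x{\left(b \right)} = \frac{1 \frac{1}{b}}{7} = \frac{1}{7 b}$)
$\left(l + x{\left(8 \right)}\right)^{2} = \left(12 + \frac{1}{7 \cdot 8}\right)^{2} = \left(12 + \frac{1}{7} \cdot \frac{1}{8}\right)^{2} = \left(12 + \frac{1}{56}\right)^{2} = \left(\frac{673}{56}\right)^{2} = \frac{452929}{3136}$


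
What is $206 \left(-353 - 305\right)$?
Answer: $-135548$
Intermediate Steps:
$206 \left(-353 - 305\right) = 206 \left(-658\right) = -135548$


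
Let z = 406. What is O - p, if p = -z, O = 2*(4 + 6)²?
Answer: 606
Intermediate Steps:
O = 200 (O = 2*10² = 2*100 = 200)
p = -406 (p = -1*406 = -406)
O - p = 200 - 1*(-406) = 200 + 406 = 606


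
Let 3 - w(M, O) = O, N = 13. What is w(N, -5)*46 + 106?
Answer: 474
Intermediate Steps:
w(M, O) = 3 - O
w(N, -5)*46 + 106 = (3 - 1*(-5))*46 + 106 = (3 + 5)*46 + 106 = 8*46 + 106 = 368 + 106 = 474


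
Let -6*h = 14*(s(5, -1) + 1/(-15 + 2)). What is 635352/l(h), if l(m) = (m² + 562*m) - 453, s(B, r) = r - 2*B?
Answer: 35791496/830385 ≈ 43.102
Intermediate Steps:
h = 336/13 (h = -7*((-1 - 2*5) + 1/(-15 + 2))/3 = -7*((-1 - 10) + 1/(-13))/3 = -7*(-11 - 1/13)/3 = -7*(-144)/(3*13) = -⅙*(-2016/13) = 336/13 ≈ 25.846)
l(m) = -453 + m² + 562*m
635352/l(h) = 635352/(-453 + (336/13)² + 562*(336/13)) = 635352/(-453 + 112896/169 + 188832/13) = 635352/(2491155/169) = 635352*(169/2491155) = 35791496/830385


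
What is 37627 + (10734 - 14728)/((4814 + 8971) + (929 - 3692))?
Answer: 207360400/5511 ≈ 37627.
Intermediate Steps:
37627 + (10734 - 14728)/((4814 + 8971) + (929 - 3692)) = 37627 - 3994/(13785 - 2763) = 37627 - 3994/11022 = 37627 - 3994*1/11022 = 37627 - 1997/5511 = 207360400/5511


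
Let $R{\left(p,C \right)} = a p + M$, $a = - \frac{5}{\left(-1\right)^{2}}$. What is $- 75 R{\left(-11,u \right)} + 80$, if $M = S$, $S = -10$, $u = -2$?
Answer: $-3295$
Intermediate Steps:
$a = -5$ ($a = - \frac{5}{1} = \left(-5\right) 1 = -5$)
$M = -10$
$R{\left(p,C \right)} = -10 - 5 p$ ($R{\left(p,C \right)} = - 5 p - 10 = -10 - 5 p$)
$- 75 R{\left(-11,u \right)} + 80 = - 75 \left(-10 - -55\right) + 80 = - 75 \left(-10 + 55\right) + 80 = \left(-75\right) 45 + 80 = -3375 + 80 = -3295$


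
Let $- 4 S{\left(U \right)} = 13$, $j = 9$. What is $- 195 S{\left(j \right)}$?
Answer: $\frac{2535}{4} \approx 633.75$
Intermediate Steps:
$S{\left(U \right)} = - \frac{13}{4}$ ($S{\left(U \right)} = \left(- \frac{1}{4}\right) 13 = - \frac{13}{4}$)
$- 195 S{\left(j \right)} = \left(-195\right) \left(- \frac{13}{4}\right) = \frac{2535}{4}$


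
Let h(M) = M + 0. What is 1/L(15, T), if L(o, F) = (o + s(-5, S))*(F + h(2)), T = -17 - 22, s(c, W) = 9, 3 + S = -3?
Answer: -1/888 ≈ -0.0011261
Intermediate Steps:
S = -6 (S = -3 - 3 = -6)
h(M) = M
T = -39
L(o, F) = (2 + F)*(9 + o) (L(o, F) = (o + 9)*(F + 2) = (9 + o)*(2 + F) = (2 + F)*(9 + o))
1/L(15, T) = 1/(18 + 2*15 + 9*(-39) - 39*15) = 1/(18 + 30 - 351 - 585) = 1/(-888) = -1/888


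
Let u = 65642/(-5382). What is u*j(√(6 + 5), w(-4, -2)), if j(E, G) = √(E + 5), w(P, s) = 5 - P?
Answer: -1427*√(5 + √11)/117 ≈ -35.173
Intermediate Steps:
j(E, G) = √(5 + E)
u = -1427/117 (u = 65642*(-1/5382) = -1427/117 ≈ -12.197)
u*j(√(6 + 5), w(-4, -2)) = -1427*√(5 + √(6 + 5))/117 = -1427*√(5 + √11)/117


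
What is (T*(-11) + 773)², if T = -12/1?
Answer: 819025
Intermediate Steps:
T = -12 (T = -12*1 = -12)
(T*(-11) + 773)² = (-12*(-11) + 773)² = (132 + 773)² = 905² = 819025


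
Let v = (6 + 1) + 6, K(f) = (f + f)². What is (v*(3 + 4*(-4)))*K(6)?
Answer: -24336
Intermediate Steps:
K(f) = 4*f² (K(f) = (2*f)² = 4*f²)
v = 13 (v = 7 + 6 = 13)
(v*(3 + 4*(-4)))*K(6) = (13*(3 + 4*(-4)))*(4*6²) = (13*(3 - 16))*(4*36) = (13*(-13))*144 = -169*144 = -24336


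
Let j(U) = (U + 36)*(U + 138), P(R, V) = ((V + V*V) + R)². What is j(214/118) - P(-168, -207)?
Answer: -6279847189637/3481 ≈ -1.8040e+9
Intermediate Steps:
P(R, V) = (R + V + V²)² (P(R, V) = ((V + V²) + R)² = (R + V + V²)²)
j(U) = (36 + U)*(138 + U)
j(214/118) - P(-168, -207) = (4968 + (214/118)² + 174*(214/118)) - (-168 - 207 + (-207)²)² = (4968 + (214*(1/118))² + 174*(214*(1/118))) - (-168 - 207 + 42849)² = (4968 + (107/59)² + 174*(107/59)) - 1*42474² = (4968 + 11449/3481 + 18618/59) - 1*1804040676 = 18403519/3481 - 1804040676 = -6279847189637/3481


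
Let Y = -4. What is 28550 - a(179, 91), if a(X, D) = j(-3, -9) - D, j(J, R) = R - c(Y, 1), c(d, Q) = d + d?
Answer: 28642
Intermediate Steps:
c(d, Q) = 2*d
j(J, R) = 8 + R (j(J, R) = R - 2*(-4) = R - 1*(-8) = R + 8 = 8 + R)
a(X, D) = -1 - D (a(X, D) = (8 - 9) - D = -1 - D)
28550 - a(179, 91) = 28550 - (-1 - 1*91) = 28550 - (-1 - 91) = 28550 - 1*(-92) = 28550 + 92 = 28642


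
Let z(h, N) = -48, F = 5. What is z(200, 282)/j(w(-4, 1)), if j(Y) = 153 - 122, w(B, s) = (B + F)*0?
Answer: -48/31 ≈ -1.5484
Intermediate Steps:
w(B, s) = 0 (w(B, s) = (B + 5)*0 = (5 + B)*0 = 0)
j(Y) = 31
z(200, 282)/j(w(-4, 1)) = -48/31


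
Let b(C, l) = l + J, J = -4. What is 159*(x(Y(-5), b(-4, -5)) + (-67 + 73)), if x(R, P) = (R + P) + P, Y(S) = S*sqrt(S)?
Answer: -1908 - 795*I*sqrt(5) ≈ -1908.0 - 1777.7*I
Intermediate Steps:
b(C, l) = -4 + l (b(C, l) = l - 4 = -4 + l)
Y(S) = S**(3/2)
x(R, P) = R + 2*P (x(R, P) = (P + R) + P = R + 2*P)
159*(x(Y(-5), b(-4, -5)) + (-67 + 73)) = 159*(((-5)**(3/2) + 2*(-4 - 5)) + (-67 + 73)) = 159*((-5*I*sqrt(5) + 2*(-9)) + 6) = 159*((-5*I*sqrt(5) - 18) + 6) = 159*((-18 - 5*I*sqrt(5)) + 6) = 159*(-12 - 5*I*sqrt(5)) = -1908 - 795*I*sqrt(5)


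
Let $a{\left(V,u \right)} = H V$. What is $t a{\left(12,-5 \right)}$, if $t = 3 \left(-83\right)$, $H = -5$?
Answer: $14940$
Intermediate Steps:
$a{\left(V,u \right)} = - 5 V$
$t = -249$
$t a{\left(12,-5 \right)} = - 249 \left(\left(-5\right) 12\right) = \left(-249\right) \left(-60\right) = 14940$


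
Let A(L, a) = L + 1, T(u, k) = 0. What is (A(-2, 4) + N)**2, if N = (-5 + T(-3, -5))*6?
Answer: 961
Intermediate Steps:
N = -30 (N = (-5 + 0)*6 = -5*6 = -30)
A(L, a) = 1 + L
(A(-2, 4) + N)**2 = ((1 - 2) - 30)**2 = (-1 - 30)**2 = (-31)**2 = 961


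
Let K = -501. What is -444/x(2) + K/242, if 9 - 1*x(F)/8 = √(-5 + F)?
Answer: -54321/6776 - 37*I*√3/56 ≈ -8.0167 - 1.1444*I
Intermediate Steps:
x(F) = 72 - 8*√(-5 + F)
-444/x(2) + K/242 = -444/(72 - 8*√(-5 + 2)) - 501/242 = -444/(72 - 8*I*√3) - 501*1/242 = -444/(72 - 8*I*√3) - 501/242 = -501/242 - 444/(72 - 8*I*√3)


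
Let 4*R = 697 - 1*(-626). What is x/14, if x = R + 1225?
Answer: 889/8 ≈ 111.13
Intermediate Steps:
R = 1323/4 (R = (697 - 1*(-626))/4 = (697 + 626)/4 = (¼)*1323 = 1323/4 ≈ 330.75)
x = 6223/4 (x = 1323/4 + 1225 = 6223/4 ≈ 1555.8)
x/14 = (6223/4)/14 = (6223/4)*(1/14) = 889/8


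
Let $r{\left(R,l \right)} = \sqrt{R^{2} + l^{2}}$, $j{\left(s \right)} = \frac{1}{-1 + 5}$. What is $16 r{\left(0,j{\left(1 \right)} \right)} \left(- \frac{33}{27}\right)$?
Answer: $- \frac{44}{9} \approx -4.8889$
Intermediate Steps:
$j{\left(s \right)} = \frac{1}{4}$
$16 r{\left(0,j{\left(1 \right)} \right)} \left(- \frac{33}{27}\right) = 16 \sqrt{0^{2} + \left(\frac{1}{4}\right)^{2}} \left(- \frac{33}{27}\right) = 16 \sqrt{0 + \frac{1}{16}} \left(\left(-33\right) \frac{1}{27}\right) = \frac{16}{4} \left(- \frac{11}{9}\right) = 16 \cdot \frac{1}{4} \left(- \frac{11}{9}\right) = 4 \left(- \frac{11}{9}\right) = - \frac{44}{9}$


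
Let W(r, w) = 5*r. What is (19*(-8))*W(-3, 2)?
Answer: 2280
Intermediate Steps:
(19*(-8))*W(-3, 2) = (19*(-8))*(5*(-3)) = -152*(-15) = 2280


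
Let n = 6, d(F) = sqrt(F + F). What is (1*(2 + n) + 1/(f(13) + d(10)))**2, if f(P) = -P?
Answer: 1390061/22201 - 4716*sqrt(5)/22201 ≈ 62.138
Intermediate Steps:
d(F) = sqrt(2)*sqrt(F) (d(F) = sqrt(2*F) = sqrt(2)*sqrt(F))
(1*(2 + n) + 1/(f(13) + d(10)))**2 = (1*(2 + 6) + 1/(-1*13 + sqrt(2)*sqrt(10)))**2 = (1*8 + 1/(-13 + 2*sqrt(5)))**2 = (8 + 1/(-13 + 2*sqrt(5)))**2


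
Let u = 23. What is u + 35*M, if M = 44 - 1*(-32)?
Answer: 2683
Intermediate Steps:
M = 76 (M = 44 + 32 = 76)
u + 35*M = 23 + 35*76 = 23 + 2660 = 2683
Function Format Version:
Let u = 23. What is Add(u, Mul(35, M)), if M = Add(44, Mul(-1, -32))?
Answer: 2683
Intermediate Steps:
M = 76 (M = Add(44, 32) = 76)
Add(u, Mul(35, M)) = Add(23, Mul(35, 76)) = Add(23, 2660) = 2683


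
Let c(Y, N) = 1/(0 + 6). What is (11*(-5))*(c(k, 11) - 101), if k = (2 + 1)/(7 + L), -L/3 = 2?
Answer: 33275/6 ≈ 5545.8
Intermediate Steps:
L = -6 (L = -3*2 = -6)
k = 3 (k = (2 + 1)/(7 - 6) = 3/1 = 3*1 = 3)
c(Y, N) = 1/6
(11*(-5))*(c(k, 11) - 101) = (11*(-5))*(1/6 - 101) = -55*(-605/6) = 33275/6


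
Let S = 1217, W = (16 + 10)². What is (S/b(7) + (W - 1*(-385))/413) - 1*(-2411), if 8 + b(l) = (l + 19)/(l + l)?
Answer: 39344225/17759 ≈ 2215.5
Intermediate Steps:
W = 676 (W = 26² = 676)
b(l) = -8 + (19 + l)/(2*l) (b(l) = -8 + (l + 19)/(l + l) = -8 + (19 + l)/((2*l)) = -8 + (19 + l)*(1/(2*l)) = -8 + (19 + l)/(2*l))
(S/b(7) + (W - 1*(-385))/413) - 1*(-2411) = (1217/(((½)*(19 - 15*7)/7)) + (676 - 1*(-385))/413) - 1*(-2411) = (1217/(((½)*(⅐)*(19 - 105))) + (676 + 385)*(1/413)) + 2411 = (1217/(((½)*(⅐)*(-86))) + 1061*(1/413)) + 2411 = (1217/(-43/7) + 1061/413) + 2411 = (1217*(-7/43) + 1061/413) + 2411 = (-8519/43 + 1061/413) + 2411 = -3472724/17759 + 2411 = 39344225/17759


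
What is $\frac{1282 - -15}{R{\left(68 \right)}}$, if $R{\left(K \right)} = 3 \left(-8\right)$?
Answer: $- \frac{1297}{24} \approx -54.042$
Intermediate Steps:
$R{\left(K \right)} = -24$
$\frac{1282 - -15}{R{\left(68 \right)}} = \frac{1282 - -15}{-24} = \left(1282 + 15\right) \left(- \frac{1}{24}\right) = 1297 \left(- \frac{1}{24}\right) = - \frac{1297}{24}$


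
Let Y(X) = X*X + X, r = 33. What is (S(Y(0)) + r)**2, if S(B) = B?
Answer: 1089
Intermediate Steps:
Y(X) = X + X**2 (Y(X) = X**2 + X = X + X**2)
(S(Y(0)) + r)**2 = (0*(1 + 0) + 33)**2 = (0*1 + 33)**2 = (0 + 33)**2 = 33**2 = 1089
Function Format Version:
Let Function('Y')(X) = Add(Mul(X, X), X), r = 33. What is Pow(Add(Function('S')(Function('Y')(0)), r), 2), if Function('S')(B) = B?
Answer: 1089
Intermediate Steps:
Function('Y')(X) = Add(X, Pow(X, 2)) (Function('Y')(X) = Add(Pow(X, 2), X) = Add(X, Pow(X, 2)))
Pow(Add(Function('S')(Function('Y')(0)), r), 2) = Pow(Add(Mul(0, Add(1, 0)), 33), 2) = Pow(Add(Mul(0, 1), 33), 2) = Pow(Add(0, 33), 2) = Pow(33, 2) = 1089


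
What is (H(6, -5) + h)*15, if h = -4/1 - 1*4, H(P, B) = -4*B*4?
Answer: 1080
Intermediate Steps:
H(P, B) = -16*B
h = -8 (h = -4*1 - 4 = -4 - 4 = -8)
(H(6, -5) + h)*15 = (-16*(-5) - 8)*15 = (80 - 8)*15 = 72*15 = 1080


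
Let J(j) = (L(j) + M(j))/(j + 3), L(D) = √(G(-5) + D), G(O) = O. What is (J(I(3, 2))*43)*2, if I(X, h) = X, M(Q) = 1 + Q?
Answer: 172/3 + 43*I*√2/3 ≈ 57.333 + 20.27*I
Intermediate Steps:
L(D) = √(-5 + D)
J(j) = (1 + j + √(-5 + j))/(3 + j) (J(j) = (√(-5 + j) + (1 + j))/(j + 3) = (1 + j + √(-5 + j))/(3 + j))
(J(I(3, 2))*43)*2 = (((1 + 3 + √(-5 + 3))/(3 + 3))*43)*2 = (((1 + 3 + √(-2))/6)*43)*2 = (((1 + 3 + I*√2)/6)*43)*2 = (((4 + I*√2)/6)*43)*2 = ((⅔ + I*√2/6)*43)*2 = (86/3 + 43*I*√2/6)*2 = 172/3 + 43*I*√2/3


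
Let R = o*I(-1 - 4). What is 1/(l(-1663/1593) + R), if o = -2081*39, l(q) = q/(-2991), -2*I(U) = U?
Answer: -9529326/1933476418759 ≈ -4.9286e-6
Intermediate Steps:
I(U) = -U/2
l(q) = -q/2991 (l(q) = q*(-1/2991) = -q/2991)
o = -81159
R = -405795/2 (R = -(-81159)*(-1 - 4)/2 = -(-81159)*(-5)/2 = -81159*5/2 = -405795/2 ≈ -2.0290e+5)
1/(l(-1663/1593) + R) = 1/(-(-1663)/(2991*1593) - 405795/2) = 1/(-1/2991*(-1663/1593) - 405795/2) = 1/(1663/4764663 - 405795/2) = 1/(-1933476418759/9529326) = -9529326/1933476418759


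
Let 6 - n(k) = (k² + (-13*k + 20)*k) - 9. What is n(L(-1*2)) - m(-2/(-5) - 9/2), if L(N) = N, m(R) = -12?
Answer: 115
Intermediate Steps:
n(k) = 15 - k² - k*(20 - 13*k) (n(k) = 6 - ((k² + (-13*k + 20)*k) - 9) = 6 - ((k² + (20 - 13*k)*k) - 9) = 6 - ((k² + k*(20 - 13*k)) - 9) = 6 - (-9 + k² + k*(20 - 13*k)) = 6 + (9 - k² - k*(20 - 13*k)) = 15 - k² - k*(20 - 13*k))
n(L(-1*2)) - m(-2/(-5) - 9/2) = (15 - (-20)*2 + 12*(-1*2)²) - 1*(-12) = (15 - 20*(-2) + 12*(-2)²) + 12 = (15 + 40 + 12*4) + 12 = (15 + 40 + 48) + 12 = 103 + 12 = 115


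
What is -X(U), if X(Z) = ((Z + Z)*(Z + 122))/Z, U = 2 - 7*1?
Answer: -234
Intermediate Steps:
U = -5 (U = 2 - 7 = -5)
X(Z) = 244 + 2*Z (X(Z) = ((2*Z)*(122 + Z))/Z = (2*Z*(122 + Z))/Z = 244 + 2*Z)
-X(U) = -(244 + 2*(-5)) = -(244 - 10) = -1*234 = -234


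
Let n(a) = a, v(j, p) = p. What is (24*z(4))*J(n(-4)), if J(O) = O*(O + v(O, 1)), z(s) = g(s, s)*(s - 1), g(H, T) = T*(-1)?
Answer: -3456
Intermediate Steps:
g(H, T) = -T
z(s) = -s*(-1 + s) (z(s) = (-s)*(s - 1) = (-s)*(-1 + s) = -s*(-1 + s))
J(O) = O*(1 + O) (J(O) = O*(O + 1) = O*(1 + O))
(24*z(4))*J(n(-4)) = (24*(4*(1 - 1*4)))*(-4*(1 - 4)) = (24*(4*(1 - 4)))*(-4*(-3)) = (24*(4*(-3)))*12 = (24*(-12))*12 = -288*12 = -3456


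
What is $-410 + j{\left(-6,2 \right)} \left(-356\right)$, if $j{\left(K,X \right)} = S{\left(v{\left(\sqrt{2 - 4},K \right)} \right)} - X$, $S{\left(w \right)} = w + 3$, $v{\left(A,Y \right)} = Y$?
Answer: $1370$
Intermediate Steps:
$S{\left(w \right)} = 3 + w$
$j{\left(K,X \right)} = 3 + K - X$ ($j{\left(K,X \right)} = \left(3 + K\right) - X = 3 + K - X$)
$-410 + j{\left(-6,2 \right)} \left(-356\right) = -410 + \left(3 - 6 - 2\right) \left(-356\right) = -410 - -1780 = -410 + 1780 = 1370$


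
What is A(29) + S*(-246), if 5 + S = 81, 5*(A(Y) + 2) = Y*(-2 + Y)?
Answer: -92707/5 ≈ -18541.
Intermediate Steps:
A(Y) = -2 + Y*(-2 + Y)/5 (A(Y) = -2 + (Y*(-2 + Y))/5 = -2 + Y*(-2 + Y)/5)
S = 76 (S = -5 + 81 = 76)
A(29) + S*(-246) = (-2 - ⅖*29 + (⅕)*29²) + 76*(-246) = (-2 - 58/5 + (⅕)*841) - 18696 = (-2 - 58/5 + 841/5) - 18696 = 773/5 - 18696 = -92707/5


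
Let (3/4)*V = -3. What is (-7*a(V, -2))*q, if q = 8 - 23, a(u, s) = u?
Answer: -420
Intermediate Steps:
V = -4 (V = (4/3)*(-3) = -4)
q = -15
(-7*a(V, -2))*q = -7*(-4)*(-15) = 28*(-15) = -420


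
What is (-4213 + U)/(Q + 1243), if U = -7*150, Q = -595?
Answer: -5263/648 ≈ -8.1219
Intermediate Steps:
U = -1050 (U = -1*1050 = -1050)
(-4213 + U)/(Q + 1243) = (-4213 - 1050)/(-595 + 1243) = -5263/648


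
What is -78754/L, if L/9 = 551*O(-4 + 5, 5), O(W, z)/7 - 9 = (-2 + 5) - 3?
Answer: -78754/312417 ≈ -0.25208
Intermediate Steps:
O(W, z) = 63 (O(W, z) = 63 + 7*((-2 + 5) - 3) = 63 + 7*(3 - 3) = 63 + 7*0 = 63 + 0 = 63)
L = 312417 (L = 9*(551*63) = 9*34713 = 312417)
-78754/L = -78754/312417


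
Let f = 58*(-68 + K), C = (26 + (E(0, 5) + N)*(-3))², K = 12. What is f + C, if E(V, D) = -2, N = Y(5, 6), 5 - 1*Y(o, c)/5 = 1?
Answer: -2464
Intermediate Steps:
Y(o, c) = 20 (Y(o, c) = 25 - 5*1 = 25 - 5 = 20)
N = 20
C = 784 (C = (26 + (-2 + 20)*(-3))² = (26 + 18*(-3))² = (26 - 54)² = (-28)² = 784)
f = -3248 (f = 58*(-68 + 12) = 58*(-56) = -3248)
f + C = -3248 + 784 = -2464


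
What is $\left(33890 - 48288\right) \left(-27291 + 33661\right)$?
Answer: $-91715260$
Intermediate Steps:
$\left(33890 - 48288\right) \left(-27291 + 33661\right) = \left(-14398\right) 6370 = -91715260$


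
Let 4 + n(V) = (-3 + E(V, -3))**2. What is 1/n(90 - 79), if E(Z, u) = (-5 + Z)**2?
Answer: 1/1085 ≈ 0.00092166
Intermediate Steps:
n(V) = -4 + (-3 + (-5 + V)**2)**2
1/n(90 - 79) = 1/(-4 + (-3 + (-5 + (90 - 79))**2)**2) = 1/(-4 + (-3 + (-5 + 11)**2)**2) = 1/(-4 + (-3 + 6**2)**2) = 1/(-4 + (-3 + 36)**2) = 1/(-4 + 33**2) = 1/(-4 + 1089) = 1/1085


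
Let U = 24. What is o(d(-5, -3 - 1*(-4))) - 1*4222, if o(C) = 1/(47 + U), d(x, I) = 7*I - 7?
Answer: -299761/71 ≈ -4222.0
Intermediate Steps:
d(x, I) = -7 + 7*I
o(C) = 1/71 (o(C) = 1/(47 + 24) = 1/71)
o(d(-5, -3 - 1*(-4))) - 1*4222 = 1/71 - 1*4222 = 1/71 - 4222 = -299761/71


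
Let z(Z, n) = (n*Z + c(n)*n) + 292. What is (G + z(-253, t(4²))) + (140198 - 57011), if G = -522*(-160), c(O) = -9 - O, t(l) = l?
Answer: 162551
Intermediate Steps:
G = 83520
z(Z, n) = 292 + Z*n + n*(-9 - n) (z(Z, n) = (n*Z + (-9 - n)*n) + 292 = (Z*n + n*(-9 - n)) + 292 = 292 + Z*n + n*(-9 - n))
(G + z(-253, t(4²))) + (140198 - 57011) = (83520 + (292 - 253*4² - 1*4²*(9 + 4²))) + (140198 - 57011) = (83520 + (292 - 253*16 - 1*16*(9 + 16))) + 83187 = (83520 + (292 - 4048 - 1*16*25)) + 83187 = (83520 + (292 - 4048 - 400)) + 83187 = (83520 - 4156) + 83187 = 79364 + 83187 = 162551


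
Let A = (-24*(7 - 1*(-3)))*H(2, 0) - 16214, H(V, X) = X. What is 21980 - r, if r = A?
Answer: 38194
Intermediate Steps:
A = -16214 (A = -24*(7 - 1*(-3))*0 - 16214 = -24*(7 + 3)*0 - 16214 = -24*10*0 - 16214 = -240*0 - 16214 = 0 - 16214 = -16214)
r = -16214
21980 - r = 21980 - 1*(-16214) = 21980 + 16214 = 38194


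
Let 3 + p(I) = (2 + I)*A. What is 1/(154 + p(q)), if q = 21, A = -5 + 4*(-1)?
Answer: -1/56 ≈ -0.017857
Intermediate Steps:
A = -9 (A = -5 - 4 = -9)
p(I) = -21 - 9*I (p(I) = -3 + (2 + I)*(-9) = -3 + (-18 - 9*I) = -21 - 9*I)
1/(154 + p(q)) = 1/(154 + (-21 - 9*21)) = 1/(154 + (-21 - 189)) = 1/(154 - 210) = 1/(-56) = -1/56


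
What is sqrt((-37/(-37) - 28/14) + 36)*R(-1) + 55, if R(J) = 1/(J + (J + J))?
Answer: 55 - sqrt(35)/3 ≈ 53.028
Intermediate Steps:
R(J) = 1/(3*J) (R(J) = 1/(J + 2*J) = 1/(3*J))
sqrt((-37/(-37) - 28/14) + 36)*R(-1) + 55 = sqrt((-37/(-37) - 28/14) + 36)*((1/3)/(-1)) + 55 = sqrt((-37*(-1/37) - 28*1/14) + 36)*((1/3)*(-1)) + 55 = sqrt((1 - 2) + 36)*(-1/3) + 55 = sqrt(-1 + 36)*(-1/3) + 55 = sqrt(35)*(-1/3) + 55 = -sqrt(35)/3 + 55 = 55 - sqrt(35)/3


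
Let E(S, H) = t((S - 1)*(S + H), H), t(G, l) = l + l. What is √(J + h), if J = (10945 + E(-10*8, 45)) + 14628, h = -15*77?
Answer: 2*√6127 ≈ 156.55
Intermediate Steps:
t(G, l) = 2*l
E(S, H) = 2*H
h = -1155
J = 25663 (J = (10945 + 2*45) + 14628 = (10945 + 90) + 14628 = 11035 + 14628 = 25663)
√(J + h) = √(25663 - 1155) = √24508 = 2*√6127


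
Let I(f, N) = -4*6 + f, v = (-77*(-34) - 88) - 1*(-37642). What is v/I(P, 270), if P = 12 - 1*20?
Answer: -10043/8 ≈ -1255.4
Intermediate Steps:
P = -8 (P = 12 - 20 = -8)
v = 40172 (v = (2618 - 88) + 37642 = 2530 + 37642 = 40172)
I(f, N) = -24 + f
v/I(P, 270) = 40172/(-24 - 8) = 40172/(-32) = 40172*(-1/32) = -10043/8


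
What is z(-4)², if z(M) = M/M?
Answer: 1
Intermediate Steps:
z(M) = 1
z(-4)² = 1² = 1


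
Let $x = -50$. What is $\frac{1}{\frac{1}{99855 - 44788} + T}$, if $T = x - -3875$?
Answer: $\frac{55067}{210631276} \approx 0.00026144$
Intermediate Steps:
$T = 3825$ ($T = -50 - -3875 = -50 + 3875 = 3825$)
$\frac{1}{\frac{1}{99855 - 44788} + T} = \frac{1}{\frac{1}{99855 - 44788} + 3825} = \frac{1}{\frac{1}{55067} + 3825} = \frac{1}{\frac{210631276}{55067}} = \frac{55067}{210631276}$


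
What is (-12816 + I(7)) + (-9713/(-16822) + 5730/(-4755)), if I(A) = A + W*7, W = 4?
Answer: -68158975277/5332574 ≈ -12782.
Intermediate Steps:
I(A) = 28 + A (I(A) = A + 4*7 = A + 28 = 28 + A)
(-12816 + I(7)) + (-9713/(-16822) + 5730/(-4755)) = (-12816 + (28 + 7)) + (-9713/(-16822) + 5730/(-4755)) = (-12816 + 35) + (-9713*(-1/16822) + 5730*(-1/4755)) = -12781 + (9713/16822 - 382/317) = -12781 - 3346983/5332574 = -68158975277/5332574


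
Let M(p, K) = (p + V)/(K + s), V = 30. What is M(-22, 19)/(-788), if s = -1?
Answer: -1/1773 ≈ -0.00056402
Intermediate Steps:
M(p, K) = (30 + p)/(-1 + K) (M(p, K) = (p + 30)/(K - 1) = (30 + p)/(-1 + K))
M(-22, 19)/(-788) = ((30 - 22)/(-1 + 19))/(-788) = (8/18)*(-1/788) = ((1/18)*8)*(-1/788) = (4/9)*(-1/788) = -1/1773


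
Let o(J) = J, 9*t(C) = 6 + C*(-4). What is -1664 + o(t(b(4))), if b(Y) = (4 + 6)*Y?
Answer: -15130/9 ≈ -1681.1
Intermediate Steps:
b(Y) = 10*Y
t(C) = ⅔ - 4*C/9 (t(C) = (6 + C*(-4))/9 = (6 - 4*C)/9 = ⅔ - 4*C/9)
-1664 + o(t(b(4))) = -1664 + (⅔ - 40*4/9) = -1664 + (⅔ - 4/9*40) = -1664 + (⅔ - 160/9) = -1664 - 154/9 = -15130/9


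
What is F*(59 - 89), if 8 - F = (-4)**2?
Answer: 240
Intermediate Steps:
F = -8 (F = 8 - 1*(-4)**2 = 8 - 1*16 = 8 - 16 = -8)
F*(59 - 89) = -8*(59 - 89) = -8*(-30) = 240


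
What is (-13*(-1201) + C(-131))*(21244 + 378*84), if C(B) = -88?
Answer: 822762900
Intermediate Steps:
(-13*(-1201) + C(-131))*(21244 + 378*84) = (-13*(-1201) - 88)*(21244 + 378*84) = (15613 - 88)*(21244 + 31752) = 15525*52996 = 822762900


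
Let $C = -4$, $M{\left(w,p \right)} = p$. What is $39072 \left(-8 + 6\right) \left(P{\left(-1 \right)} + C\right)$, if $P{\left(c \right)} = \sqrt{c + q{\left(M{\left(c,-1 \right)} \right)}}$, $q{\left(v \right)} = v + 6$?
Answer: $156288$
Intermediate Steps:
$q{\left(v \right)} = 6 + v$
$P{\left(c \right)} = \sqrt{5 + c}$ ($P{\left(c \right)} = \sqrt{c + \left(6 - 1\right)} = \sqrt{c + 5} = \sqrt{5 + c}$)
$39072 \left(-8 + 6\right) \left(P{\left(-1 \right)} + C\right) = 39072 \left(-8 + 6\right) \left(\sqrt{5 - 1} - 4\right) = 39072 \left(- 2 \left(\sqrt{4} - 4\right)\right) = 39072 \left(- 2 \left(2 - 4\right)\right) = 39072 \left(\left(-2\right) \left(-2\right)\right) = 39072 \cdot 4 = 156288$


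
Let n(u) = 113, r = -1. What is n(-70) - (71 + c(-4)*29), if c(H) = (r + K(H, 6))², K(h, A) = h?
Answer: -683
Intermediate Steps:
c(H) = (-1 + H)²
n(-70) - (71 + c(-4)*29) = 113 - (71 + (-1 - 4)²*29) = 113 - (71 + (-5)²*29) = 113 - (71 + 25*29) = 113 - (71 + 725) = 113 - 1*796 = 113 - 796 = -683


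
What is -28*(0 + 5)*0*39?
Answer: 0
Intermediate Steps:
-28*(0 + 5)*0*39 = -140*0*39 = -28*0*39 = 0*39 = 0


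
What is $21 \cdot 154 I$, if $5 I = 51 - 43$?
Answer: $\frac{25872}{5} \approx 5174.4$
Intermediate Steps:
$I = \frac{8}{5}$ ($I = \frac{51 - 43}{5} = \frac{1}{5} \cdot 8 = \frac{8}{5} \approx 1.6$)
$21 \cdot 154 I = 21 \cdot 154 \cdot \frac{8}{5} = 3234 \cdot \frac{8}{5} = \frac{25872}{5}$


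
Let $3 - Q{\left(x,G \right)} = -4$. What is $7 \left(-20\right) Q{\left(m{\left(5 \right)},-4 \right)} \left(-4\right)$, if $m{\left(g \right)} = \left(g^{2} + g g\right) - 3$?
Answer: $3920$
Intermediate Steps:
$m{\left(g \right)} = -3 + 2 g^{2}$ ($m{\left(g \right)} = \left(g^{2} + g^{2}\right) - 3 = 2 g^{2} - 3 = -3 + 2 g^{2}$)
$Q{\left(x,G \right)} = 7$ ($Q{\left(x,G \right)} = 3 - -4 = 3 + 4 = 7$)
$7 \left(-20\right) Q{\left(m{\left(5 \right)},-4 \right)} \left(-4\right) = 7 \left(-20\right) 7 \left(-4\right) = \left(-140\right) \left(-28\right) = 3920$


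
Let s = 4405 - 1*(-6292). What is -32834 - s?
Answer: -43531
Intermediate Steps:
s = 10697 (s = 4405 + 6292 = 10697)
-32834 - s = -32834 - 1*10697 = -32834 - 10697 = -43531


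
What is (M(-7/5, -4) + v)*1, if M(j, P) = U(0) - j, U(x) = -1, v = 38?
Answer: 192/5 ≈ 38.400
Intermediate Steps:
M(j, P) = -1 - j
(M(-7/5, -4) + v)*1 = ((-1 - (-7)/5) + 38)*1 = ((-1 - 1*(-7/5)) + 38)*1 = ((-1 + 7/5) + 38)*1 = (⅖ + 38)*1 = (192/5)*1 = 192/5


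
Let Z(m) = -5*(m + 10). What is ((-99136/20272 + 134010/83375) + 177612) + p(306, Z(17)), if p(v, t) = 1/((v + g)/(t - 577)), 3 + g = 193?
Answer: 232645637922083/1309887950 ≈ 1.7761e+5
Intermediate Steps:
g = 190 (g = -3 + 193 = 190)
Z(m) = -50 - 5*m (Z(m) = -5*(10 + m) = -50 - 5*m)
p(v, t) = (-577 + t)/(190 + v) (p(v, t) = 1/((v + 190)/(t - 577)) = 1/((190 + v)/(-577 + t)) = (-577 + t)/(190 + v))
((-99136/20272 + 134010/83375) + 177612) + p(306, Z(17)) = ((-99136/20272 + 134010/83375) + 177612) + (-577 + (-50 - 5*17))/(190 + 306) = ((-99136*1/20272 + 134010*(1/83375)) + 177612) + (-577 + (-50 - 85))/496 = ((-6196/1267 + 26802/16675) + 177612) + (-577 - 135)/496 = (-69360166/21127225 + 177612) + (1/496)*(-712) = 3752379326534/21127225 - 89/62 = 232645637922083/1309887950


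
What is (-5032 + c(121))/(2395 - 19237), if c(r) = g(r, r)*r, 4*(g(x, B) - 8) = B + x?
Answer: -2171/11228 ≈ -0.19336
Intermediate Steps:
g(x, B) = 8 + B/4 + x/4 (g(x, B) = 8 + (B + x)/4 = 8 + (B/4 + x/4) = 8 + B/4 + x/4)
c(r) = r*(8 + r/2) (c(r) = (8 + r/4 + r/4)*r = (8 + r/2)*r = r*(8 + r/2))
(-5032 + c(121))/(2395 - 19237) = (-5032 + (½)*121*(16 + 121))/(2395 - 19237) = (-5032 + (½)*121*137)/(-16842) = (-5032 + 16577/2)*(-1/16842) = (6513/2)*(-1/16842) = -2171/11228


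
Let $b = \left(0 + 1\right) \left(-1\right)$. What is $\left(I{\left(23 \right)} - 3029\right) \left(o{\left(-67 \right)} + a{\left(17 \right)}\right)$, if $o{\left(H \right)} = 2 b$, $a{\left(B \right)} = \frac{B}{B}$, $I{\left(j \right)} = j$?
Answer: $3006$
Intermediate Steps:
$b = -1$ ($b = 1 \left(-1\right) = -1$)
$a{\left(B \right)} = 1$
$o{\left(H \right)} = -2$ ($o{\left(H \right)} = 2 \left(-1\right) = -2$)
$\left(I{\left(23 \right)} - 3029\right) \left(o{\left(-67 \right)} + a{\left(17 \right)}\right) = \left(23 - 3029\right) \left(-2 + 1\right) = \left(-3006\right) \left(-1\right) = 3006$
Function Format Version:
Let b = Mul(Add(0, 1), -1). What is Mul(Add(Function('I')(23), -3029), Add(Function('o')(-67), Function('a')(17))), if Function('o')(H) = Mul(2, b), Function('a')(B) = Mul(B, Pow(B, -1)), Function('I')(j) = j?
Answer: 3006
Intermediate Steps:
b = -1 (b = Mul(1, -1) = -1)
Function('a')(B) = 1
Function('o')(H) = -2 (Function('o')(H) = Mul(2, -1) = -2)
Mul(Add(Function('I')(23), -3029), Add(Function('o')(-67), Function('a')(17))) = Mul(Add(23, -3029), Add(-2, 1)) = Mul(-3006, -1) = 3006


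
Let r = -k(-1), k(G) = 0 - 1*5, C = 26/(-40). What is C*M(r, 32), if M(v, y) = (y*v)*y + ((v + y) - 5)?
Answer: -16744/5 ≈ -3348.8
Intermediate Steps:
C = -13/20 (C = 26*(-1/40) = -13/20 ≈ -0.65000)
k(G) = -5 (k(G) = 0 - 5 = -5)
r = 5 (r = -1*(-5) = 5)
M(v, y) = -5 + v + y + v*y² (M(v, y) = (v*y)*y + (-5 + v + y) = v*y² + (-5 + v + y) = -5 + v + y + v*y²)
C*M(r, 32) = -13*(-5 + 5 + 32 + 5*32²)/20 = -13*(-5 + 5 + 32 + 5*1024)/20 = -13*(-5 + 5 + 32 + 5120)/20 = -13/20*5152 = -16744/5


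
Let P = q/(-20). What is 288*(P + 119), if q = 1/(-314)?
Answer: 26903556/785 ≈ 34272.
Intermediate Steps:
q = -1/314 ≈ -0.0031847
P = 1/6280 (P = -1/314/(-20) = -1/314*(-1/20) = 1/6280 ≈ 0.00015924)
288*(P + 119) = 288*(1/6280 + 119) = 288*(747321/6280) = 26903556/785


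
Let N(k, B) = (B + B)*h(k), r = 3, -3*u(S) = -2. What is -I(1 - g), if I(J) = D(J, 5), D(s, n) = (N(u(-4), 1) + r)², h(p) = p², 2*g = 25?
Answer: -1225/81 ≈ -15.123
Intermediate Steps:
g = 25/2 (g = (½)*25 = 25/2 ≈ 12.500)
u(S) = ⅔ (u(S) = -⅓*(-2) = ⅔)
N(k, B) = 2*B*k² (N(k, B) = (B + B)*k² = (2*B)*k² = 2*B*k²)
D(s, n) = 1225/81 (D(s, n) = (2*1*(⅔)² + 3)² = (2*1*(4/9) + 3)² = (8/9 + 3)² = (35/9)² = 1225/81)
I(J) = 1225/81
-I(1 - g) = -1*1225/81 = -1225/81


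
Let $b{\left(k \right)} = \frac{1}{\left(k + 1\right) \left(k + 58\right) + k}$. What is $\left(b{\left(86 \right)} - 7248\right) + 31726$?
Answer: $\frac{308765493}{12614} \approx 24478.0$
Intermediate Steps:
$b{\left(k \right)} = \frac{1}{k + \left(1 + k\right) \left(58 + k\right)}$ ($b{\left(k \right)} = \frac{1}{\left(1 + k\right) \left(58 + k\right) + k} = \frac{1}{k + \left(1 + k\right) \left(58 + k\right)}$)
$\left(b{\left(86 \right)} - 7248\right) + 31726 = \left(\frac{1}{58 + 86^{2} + 60 \cdot 86} - 7248\right) + 31726 = \left(\frac{1}{58 + 7396 + 5160} - 7248\right) + 31726 = \left(\frac{1}{12614} - 7248\right) + 31726 = - \frac{91426271}{12614} + 31726 = \frac{308765493}{12614}$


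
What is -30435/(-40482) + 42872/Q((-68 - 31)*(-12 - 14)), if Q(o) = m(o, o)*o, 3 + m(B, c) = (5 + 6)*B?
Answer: 9485514991/12606944922 ≈ 0.75240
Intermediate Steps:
m(B, c) = -3 + 11*B (m(B, c) = -3 + (5 + 6)*B = -3 + 11*B)
Q(o) = o*(-3 + 11*o) (Q(o) = (-3 + 11*o)*o = o*(-3 + 11*o))
-30435/(-40482) + 42872/Q((-68 - 31)*(-12 - 14)) = -30435/(-40482) + 42872/((((-68 - 31)*(-12 - 14))*(-3 + 11*((-68 - 31)*(-12 - 14))))) = -30435*(-1/40482) + 42872/(((-99*(-26))*(-3 + 11*(-99*(-26))))) = 10145/13494 + 42872/((2574*(-3 + 11*2574))) = 10145/13494 + 42872/((2574*(-3 + 28314))) = 10145/13494 + 42872/((2574*28311)) = 10145/13494 + 42872/72872514 = 10145/13494 + 42872*(1/72872514) = 10145/13494 + 21436/36436257 = 9485514991/12606944922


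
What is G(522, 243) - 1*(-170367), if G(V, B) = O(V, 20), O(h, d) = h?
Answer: 170889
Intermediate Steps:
G(V, B) = V
G(522, 243) - 1*(-170367) = 522 - 1*(-170367) = 522 + 170367 = 170889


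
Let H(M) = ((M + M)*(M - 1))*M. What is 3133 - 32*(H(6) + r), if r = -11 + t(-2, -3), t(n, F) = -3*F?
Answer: -8323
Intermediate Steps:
H(M) = 2*M**2*(-1 + M) (H(M) = ((2*M)*(-1 + M))*M = (2*M*(-1 + M))*M = 2*M**2*(-1 + M))
r = -2 (r = -11 - 3*(-3) = -11 + 9 = -2)
3133 - 32*(H(6) + r) = 3133 - 32*(2*6**2*(-1 + 6) - 2) = 3133 - 32*(2*36*5 - 2) = 3133 - 32*(360 - 2) = 3133 - 32*358 = 3133 - 11456 = -8323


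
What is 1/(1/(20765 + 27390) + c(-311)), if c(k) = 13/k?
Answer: -14976205/625704 ≈ -23.935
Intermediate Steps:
1/(1/(20765 + 27390) + c(-311)) = 1/(1/(20765 + 27390) + 13/(-311)) = 1/(1/48155 + 13*(-1/311)) = 1/(1/48155 - 13/311) = 1/(-625704/14976205) = -14976205/625704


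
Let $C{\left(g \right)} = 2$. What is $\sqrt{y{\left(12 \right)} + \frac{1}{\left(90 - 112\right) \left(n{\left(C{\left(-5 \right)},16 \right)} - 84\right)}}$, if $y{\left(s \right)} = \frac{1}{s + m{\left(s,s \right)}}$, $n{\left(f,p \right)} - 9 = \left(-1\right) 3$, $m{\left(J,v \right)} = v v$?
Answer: $\frac{\sqrt{143}}{143} \approx 0.083624$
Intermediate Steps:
$m{\left(J,v \right)} = v^{2}$
$n{\left(f,p \right)} = 6$ ($n{\left(f,p \right)} = 9 - 3 = 6$)
$y{\left(s \right)} = \frac{1}{s + s^{2}}$
$\sqrt{y{\left(12 \right)} + \frac{1}{\left(90 - 112\right) \left(n{\left(C{\left(-5 \right)},16 \right)} - 84\right)}} = \sqrt{\frac{1}{12 \left(1 + 12\right)} + \frac{1}{\left(90 - 112\right) \left(6 - 84\right)}} = \sqrt{\frac{1}{12 \cdot 13} + \frac{1}{\left(-22\right) \left(-78\right)}} = \sqrt{\frac{1}{12} \cdot \frac{1}{13} + \frac{1}{1716}} = \sqrt{\frac{1}{156} + \frac{1}{1716}} = \sqrt{\frac{1}{143}} = \frac{\sqrt{143}}{143}$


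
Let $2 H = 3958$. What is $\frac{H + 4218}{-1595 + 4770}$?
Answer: $\frac{6197}{3175} \approx 1.9518$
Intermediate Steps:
$H = 1979$ ($H = \frac{1}{2} \cdot 3958 = 1979$)
$\frac{H + 4218}{-1595 + 4770} = \frac{1979 + 4218}{-1595 + 4770} = \frac{6197}{3175}$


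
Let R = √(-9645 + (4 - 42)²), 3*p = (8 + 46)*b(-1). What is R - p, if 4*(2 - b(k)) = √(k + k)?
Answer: -36 + I*√8201 + 9*I*√2/2 ≈ -36.0 + 96.923*I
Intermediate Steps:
b(k) = 2 - √2*√k/4 (b(k) = 2 - √(k + k)/4 = 2 - √2*√k/4)
p = 36 - 9*I*√2/2 (p = ((8 + 46)*(2 - √2*√(-1)/4))/3 = (54*(2 - √2*I/4))/3 = (54*(2 - I*√2/4))/3 = (108 - 27*I*√2/2)/3 = 36 - 9*I*√2/2 ≈ 36.0 - 6.364*I)
R = I*√8201 (R = √(-9645 + (-38)²) = √(-9645 + 1444) = √(-8201) = I*√8201 ≈ 90.559*I)
R - p = I*√8201 - (36 - 9*I*√2/2) = I*√8201 + (-36 + 9*I*√2/2) = -36 + I*√8201 + 9*I*√2/2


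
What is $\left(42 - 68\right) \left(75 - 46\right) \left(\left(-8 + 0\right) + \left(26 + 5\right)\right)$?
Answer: $-17342$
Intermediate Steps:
$\left(42 - 68\right) \left(75 - 46\right) \left(\left(-8 + 0\right) + \left(26 + 5\right)\right) = \left(-26\right) 29 \left(-8 + 31\right) = \left(-754\right) 23 = -17342$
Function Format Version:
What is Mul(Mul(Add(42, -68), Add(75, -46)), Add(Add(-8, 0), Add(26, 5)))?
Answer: -17342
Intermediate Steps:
Mul(Mul(Add(42, -68), Add(75, -46)), Add(Add(-8, 0), Add(26, 5))) = Mul(Mul(-26, 29), Add(-8, 31)) = Mul(-754, 23) = -17342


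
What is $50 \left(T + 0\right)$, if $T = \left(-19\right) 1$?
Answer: $-950$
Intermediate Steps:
$T = -19$
$50 \left(T + 0\right) = 50 \left(-19 + 0\right) = 50 \left(-19\right) = -950$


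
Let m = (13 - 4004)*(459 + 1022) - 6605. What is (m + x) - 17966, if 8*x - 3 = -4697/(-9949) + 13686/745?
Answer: -175968092572193/29648020 ≈ -5.9352e+6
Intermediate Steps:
x = 80948647/29648020 (x = 3/8 + (-4697/(-9949) + 13686/745)/8 = 3/8 + (-4697*(-1/9949) + 13686*(1/745))/8 = 3/8 + (4697/9949 + 13686/745)/8 = 3/8 + (⅛)*(139661279/7412005) = 3/8 + 139661279/59296040 = 80948647/29648020 ≈ 2.7303)
m = -5917276 (m = -3991*1481 - 6605 = -5910671 - 6605 = -5917276)
(m + x) - 17966 = (-5917276 + 80948647/29648020) - 17966 = -175435436244873/29648020 - 17966 = -175968092572193/29648020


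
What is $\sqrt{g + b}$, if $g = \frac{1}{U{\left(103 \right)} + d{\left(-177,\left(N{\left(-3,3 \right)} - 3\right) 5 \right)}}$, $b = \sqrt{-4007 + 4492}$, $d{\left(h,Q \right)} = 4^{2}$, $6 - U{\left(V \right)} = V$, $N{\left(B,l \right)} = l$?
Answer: $\frac{\sqrt{-1 + 81 \sqrt{485}}}{9} \approx 4.6915$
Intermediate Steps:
$U{\left(V \right)} = 6 - V$
$d{\left(h,Q \right)} = 16$
$b = \sqrt{485} \approx 22.023$
$g = - \frac{1}{81}$ ($g = \frac{1}{\left(6 - 103\right) + 16} = \frac{1}{-97 + 16} = \frac{1}{-81} = - \frac{1}{81} \approx -0.012346$)
$\sqrt{g + b} = \sqrt{- \frac{1}{81} + \sqrt{485}}$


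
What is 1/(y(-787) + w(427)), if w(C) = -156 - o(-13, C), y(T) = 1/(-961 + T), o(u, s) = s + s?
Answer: -1748/1765481 ≈ -0.00099010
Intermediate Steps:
o(u, s) = 2*s
w(C) = -156 - 2*C
1/(y(-787) + w(427)) = 1/(1/(-961 - 787) + (-156 - 2*427)) = 1/(1/(-1748) + (-156 - 854)) = 1/(-1/1748 - 1010) = 1/(-1765481/1748) = -1748/1765481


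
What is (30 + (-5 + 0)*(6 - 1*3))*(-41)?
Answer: -615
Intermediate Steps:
(30 + (-5 + 0)*(6 - 1*3))*(-41) = (30 - 5*(6 - 3))*(-41) = (30 - 5*3)*(-41) = (30 - 15)*(-41) = 15*(-41) = -615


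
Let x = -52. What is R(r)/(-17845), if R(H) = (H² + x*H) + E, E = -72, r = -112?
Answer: -18296/17845 ≈ -1.0253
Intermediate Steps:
R(H) = -72 + H² - 52*H (R(H) = (H² - 52*H) - 72 = -72 + H² - 52*H)
R(r)/(-17845) = (-72 + (-112)² - 52*(-112))/(-17845) = (-72 + 12544 + 5824)*(-1/17845) = 18296*(-1/17845) = -18296/17845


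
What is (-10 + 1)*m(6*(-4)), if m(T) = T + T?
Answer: 432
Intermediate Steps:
m(T) = 2*T
(-10 + 1)*m(6*(-4)) = (-10 + 1)*(2*(6*(-4))) = -18*(-24) = -9*(-48) = 432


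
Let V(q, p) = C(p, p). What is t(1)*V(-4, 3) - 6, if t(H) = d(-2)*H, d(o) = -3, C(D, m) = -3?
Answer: 3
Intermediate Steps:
V(q, p) = -3
t(H) = -3*H
t(1)*V(-4, 3) - 6 = -3*1*(-3) - 6 = -3*(-3) - 6 = 9 - 6 = 3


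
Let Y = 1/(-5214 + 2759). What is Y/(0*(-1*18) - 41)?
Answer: 1/100655 ≈ 9.9349e-6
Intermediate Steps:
Y = -1/2455 (Y = 1/(-2455) = -1/2455 ≈ -0.00040733)
Y/(0*(-1*18) - 41) = -1/(2455*(0*(-1*18) - 41)) = -1/(2455*(0*(-18) - 41)) = -1/(2455*(0 - 41)) = -1/2455/(-41) = -1/2455*(-1/41) = 1/100655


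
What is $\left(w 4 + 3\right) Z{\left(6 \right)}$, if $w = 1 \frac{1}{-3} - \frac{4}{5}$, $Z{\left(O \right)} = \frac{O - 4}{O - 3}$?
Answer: $- \frac{46}{45} \approx -1.0222$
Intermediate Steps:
$Z{\left(O \right)} = \frac{-4 + O}{-3 + O}$
$w = - \frac{17}{15}$ ($w = 1 \left(- \frac{1}{3}\right) - \frac{4}{5} = - \frac{1}{3} - \frac{4}{5} = - \frac{17}{15} \approx -1.1333$)
$\left(w 4 + 3\right) Z{\left(6 \right)} = \left(\left(- \frac{17}{15}\right) 4 + 3\right) \frac{-4 + 6}{-3 + 6} = \left(- \frac{68}{15} + 3\right) \frac{1}{3} \cdot 2 = - \frac{23 \cdot \frac{1}{3} \cdot 2}{15} = \left(- \frac{23}{15}\right) \frac{2}{3} = - \frac{46}{45}$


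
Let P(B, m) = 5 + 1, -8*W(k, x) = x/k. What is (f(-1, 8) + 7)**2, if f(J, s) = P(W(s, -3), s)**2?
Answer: 1849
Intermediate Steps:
W(k, x) = -x/(8*k)
P(B, m) = 6
f(J, s) = 36 (f(J, s) = 6**2 = 36)
(f(-1, 8) + 7)**2 = (36 + 7)**2 = 43**2 = 1849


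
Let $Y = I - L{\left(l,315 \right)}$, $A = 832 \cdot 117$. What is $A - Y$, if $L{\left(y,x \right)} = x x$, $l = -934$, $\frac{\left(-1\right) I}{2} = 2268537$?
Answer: $4733643$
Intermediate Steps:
$I = -4537074$ ($I = \left(-2\right) 2268537 = -4537074$)
$L{\left(y,x \right)} = x^{2}$
$A = 97344$
$Y = -4636299$ ($Y = -4537074 - 315^{2} = -4537074 - 99225 = -4636299$)
$A - Y = 97344 - -4636299 = 97344 + 4636299 = 4733643$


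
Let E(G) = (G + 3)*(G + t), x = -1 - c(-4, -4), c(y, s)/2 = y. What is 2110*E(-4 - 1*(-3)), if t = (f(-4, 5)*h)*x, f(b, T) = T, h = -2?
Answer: -299620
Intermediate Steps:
c(y, s) = 2*y
x = 7 (x = -1 - 2*(-4) = -1 - 1*(-8) = -1 + 8 = 7)
t = -70 (t = (5*(-2))*7 = -10*7 = -70)
E(G) = (-70 + G)*(3 + G) (E(G) = (G + 3)*(G - 70) = (3 + G)*(-70 + G) = (-70 + G)*(3 + G))
2110*E(-4 - 1*(-3)) = 2110*(-210 + (-4 - 1*(-3))² - 67*(-4 - 1*(-3))) = 2110*(-210 + (-4 + 3)² - 67*(-4 + 3)) = 2110*(-210 + (-1)² - 67*(-1)) = 2110*(-210 + 1 + 67) = 2110*(-142) = -299620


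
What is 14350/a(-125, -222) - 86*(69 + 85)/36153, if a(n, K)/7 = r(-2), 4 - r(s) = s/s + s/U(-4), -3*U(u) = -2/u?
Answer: -8248094/36153 ≈ -228.14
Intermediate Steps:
U(u) = 2/(3*u) (U(u) = -(-2)/(3*u) = 2/(3*u))
r(s) = 3 + 6*s (r(s) = 4 - (s/s + s/(((⅔)/(-4)))) = 4 - (1 + s/(((⅔)*(-¼)))) = 4 - (1 + s/(-⅙)) = 4 - (1 + s*(-6)) = 4 - (1 - 6*s) = 4 + (-1 + 6*s) = 3 + 6*s)
a(n, K) = -63 (a(n, K) = 7*(3 + 6*(-2)) = 7*(3 - 12) = 7*(-9) = -63)
14350/a(-125, -222) - 86*(69 + 85)/36153 = 14350/(-63) - 86*(69 + 85)/36153 = 14350*(-1/63) - 86*154*(1/36153) = -2050/9 - 13244*1/36153 = -2050/9 - 13244/36153 = -8248094/36153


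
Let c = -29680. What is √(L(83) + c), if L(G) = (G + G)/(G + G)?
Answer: I*√29679 ≈ 172.28*I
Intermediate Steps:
L(G) = 1 (L(G) = (2*G)/((2*G)) = (2*G)*(1/(2*G)) = 1)
√(L(83) + c) = √(1 - 29680) = √(-29679) = I*√29679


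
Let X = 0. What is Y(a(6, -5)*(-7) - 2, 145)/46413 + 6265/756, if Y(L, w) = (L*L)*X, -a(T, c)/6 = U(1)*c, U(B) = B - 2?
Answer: 895/108 ≈ 8.2870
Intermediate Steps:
U(B) = -2 + B
a(T, c) = 6*c (a(T, c) = -6*(-2 + 1)*c = -(-6)*c = 6*c)
Y(L, w) = 0 (Y(L, w) = (L*L)*0 = L²*0 = 0)
Y(a(6, -5)*(-7) - 2, 145)/46413 + 6265/756 = 0/46413 + 6265/756 = 0*(1/46413) + 6265*(1/756) = 0 + 895/108 = 895/108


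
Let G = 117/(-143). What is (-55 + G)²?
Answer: 376996/121 ≈ 3115.7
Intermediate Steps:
G = -9/11 (G = 117*(-1/143) = -9/11 ≈ -0.81818)
(-55 + G)² = (-55 - 9/11)² = (-614/11)² = 376996/121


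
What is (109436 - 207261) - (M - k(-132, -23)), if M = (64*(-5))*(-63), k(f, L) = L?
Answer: -118008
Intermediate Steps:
M = 20160 (M = -320*(-63) = 20160)
(109436 - 207261) - (M - k(-132, -23)) = (109436 - 207261) - (20160 - 1*(-23)) = -97825 - (20160 + 23) = -97825 - 1*20183 = -97825 - 20183 = -118008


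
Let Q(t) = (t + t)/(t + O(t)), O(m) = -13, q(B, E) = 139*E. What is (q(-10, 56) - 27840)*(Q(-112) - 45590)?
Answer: 114289637456/125 ≈ 9.1432e+8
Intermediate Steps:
Q(t) = 2*t/(-13 + t) (Q(t) = (t + t)/(t - 13) = (2*t)/(-13 + t) = 2*t/(-13 + t))
(q(-10, 56) - 27840)*(Q(-112) - 45590) = (139*56 - 27840)*(2*(-112)/(-13 - 112) - 45590) = (7784 - 27840)*(2*(-112)/(-125) - 45590) = -20056*(2*(-112)*(-1/125) - 45590) = -20056*(224/125 - 45590) = -20056*(-5698526/125) = 114289637456/125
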